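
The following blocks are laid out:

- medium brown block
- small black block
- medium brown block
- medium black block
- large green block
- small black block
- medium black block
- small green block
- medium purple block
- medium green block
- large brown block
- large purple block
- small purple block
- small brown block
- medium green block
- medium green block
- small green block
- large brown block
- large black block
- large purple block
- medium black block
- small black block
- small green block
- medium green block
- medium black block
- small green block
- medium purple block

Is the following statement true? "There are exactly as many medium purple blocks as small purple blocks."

False

There are 2 medium purple blocks.
There is 1 small purple block.
The claim requires 2 = 1, which does not hold.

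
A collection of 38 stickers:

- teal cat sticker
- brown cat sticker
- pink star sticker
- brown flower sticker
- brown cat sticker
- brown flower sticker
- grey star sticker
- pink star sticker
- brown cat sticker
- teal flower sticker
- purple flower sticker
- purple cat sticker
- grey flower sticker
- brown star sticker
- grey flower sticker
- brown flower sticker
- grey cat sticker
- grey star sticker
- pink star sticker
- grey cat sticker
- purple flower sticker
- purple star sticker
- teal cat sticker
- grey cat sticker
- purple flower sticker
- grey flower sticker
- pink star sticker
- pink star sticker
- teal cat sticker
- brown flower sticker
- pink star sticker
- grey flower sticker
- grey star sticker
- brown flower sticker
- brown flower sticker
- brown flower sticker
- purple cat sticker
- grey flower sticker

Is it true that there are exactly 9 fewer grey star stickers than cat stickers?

False

There are 3 grey star stickers.
There are 11 cat stickers.
The claim requires 11 − 3 (= 8) to equal 9, which does not hold.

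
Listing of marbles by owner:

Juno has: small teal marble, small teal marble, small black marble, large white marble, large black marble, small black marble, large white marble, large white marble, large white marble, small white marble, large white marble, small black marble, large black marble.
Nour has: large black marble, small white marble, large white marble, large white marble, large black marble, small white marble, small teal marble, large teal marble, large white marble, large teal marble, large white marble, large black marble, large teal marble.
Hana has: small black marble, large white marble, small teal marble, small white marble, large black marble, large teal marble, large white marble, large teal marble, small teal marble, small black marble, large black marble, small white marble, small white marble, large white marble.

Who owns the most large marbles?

Nour

Counts by owner (restricted to large marbles): Nour→10, Hana→7, Juno→7.
The maximum is 10, held uniquely by Nour.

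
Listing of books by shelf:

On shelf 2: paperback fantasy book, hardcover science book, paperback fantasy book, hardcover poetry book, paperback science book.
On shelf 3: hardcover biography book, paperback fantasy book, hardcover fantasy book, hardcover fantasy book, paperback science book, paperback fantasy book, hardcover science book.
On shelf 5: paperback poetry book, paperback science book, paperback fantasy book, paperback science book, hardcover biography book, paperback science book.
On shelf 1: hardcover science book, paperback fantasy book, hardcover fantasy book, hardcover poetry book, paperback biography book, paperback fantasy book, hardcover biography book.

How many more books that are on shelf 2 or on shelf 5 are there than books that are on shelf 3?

4

books on shelf 2 or on shelf 5: 11.
books on shelf 3: 7.
11 − 7 = 4.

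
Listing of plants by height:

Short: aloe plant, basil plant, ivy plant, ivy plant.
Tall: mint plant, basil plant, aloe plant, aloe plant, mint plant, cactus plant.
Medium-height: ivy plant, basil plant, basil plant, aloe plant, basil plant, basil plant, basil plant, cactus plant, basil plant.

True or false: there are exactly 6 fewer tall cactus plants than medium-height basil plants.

tall cactus plants: 1.
medium-height basil plants: 6.
The claim requires 6 − 1 (= 5) to equal 6, which does not hold.

False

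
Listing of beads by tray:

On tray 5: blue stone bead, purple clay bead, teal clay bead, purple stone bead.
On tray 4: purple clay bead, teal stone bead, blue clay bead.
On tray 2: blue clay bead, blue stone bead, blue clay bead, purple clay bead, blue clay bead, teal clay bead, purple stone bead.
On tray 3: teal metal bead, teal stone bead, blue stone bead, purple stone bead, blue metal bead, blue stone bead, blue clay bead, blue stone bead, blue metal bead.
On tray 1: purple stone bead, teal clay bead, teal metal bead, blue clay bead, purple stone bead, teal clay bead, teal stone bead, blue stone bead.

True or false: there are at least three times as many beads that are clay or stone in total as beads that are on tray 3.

There are 27 beads that are clay or stone.
There are 9 beads on tray 3.
The claim requires 27 ≥ 3 × 9 = 27, which holds.

True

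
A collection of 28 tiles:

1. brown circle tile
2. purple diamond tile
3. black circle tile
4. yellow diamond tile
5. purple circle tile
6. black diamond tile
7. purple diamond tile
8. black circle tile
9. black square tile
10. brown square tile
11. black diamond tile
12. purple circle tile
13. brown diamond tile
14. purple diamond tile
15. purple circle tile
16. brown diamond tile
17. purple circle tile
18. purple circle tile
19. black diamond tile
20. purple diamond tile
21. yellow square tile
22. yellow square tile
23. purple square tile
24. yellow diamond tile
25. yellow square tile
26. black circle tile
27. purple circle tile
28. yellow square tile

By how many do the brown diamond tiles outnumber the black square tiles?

brown diamond tiles: 2.
black square tiles: 1.
2 − 1 = 1.

1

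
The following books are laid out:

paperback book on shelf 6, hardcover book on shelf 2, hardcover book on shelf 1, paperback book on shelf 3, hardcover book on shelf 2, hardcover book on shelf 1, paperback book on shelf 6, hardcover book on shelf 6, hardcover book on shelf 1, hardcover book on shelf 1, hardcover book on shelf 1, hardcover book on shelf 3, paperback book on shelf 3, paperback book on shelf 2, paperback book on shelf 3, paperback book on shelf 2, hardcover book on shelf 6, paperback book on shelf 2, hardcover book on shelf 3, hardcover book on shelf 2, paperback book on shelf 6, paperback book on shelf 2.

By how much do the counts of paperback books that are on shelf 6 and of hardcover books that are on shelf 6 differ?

1

paperback books on shelf 6: 3. hardcover books on shelf 6: 2.
|3 − 2| = 3 − 2 = 1.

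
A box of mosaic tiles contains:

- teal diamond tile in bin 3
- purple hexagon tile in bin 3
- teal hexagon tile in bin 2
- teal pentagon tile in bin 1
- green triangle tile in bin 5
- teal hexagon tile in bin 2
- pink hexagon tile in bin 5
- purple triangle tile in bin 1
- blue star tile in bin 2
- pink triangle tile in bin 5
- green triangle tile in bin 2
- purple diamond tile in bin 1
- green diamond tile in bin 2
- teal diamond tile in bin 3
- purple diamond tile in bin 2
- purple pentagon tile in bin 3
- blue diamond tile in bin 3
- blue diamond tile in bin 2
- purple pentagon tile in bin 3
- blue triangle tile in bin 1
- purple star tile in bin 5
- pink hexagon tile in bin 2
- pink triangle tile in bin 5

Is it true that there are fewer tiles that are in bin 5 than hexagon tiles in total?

|tiles in bin 5| = 5.
|hexagon tiles| = 5.
The claim requires 5 < 5, which does not hold.

False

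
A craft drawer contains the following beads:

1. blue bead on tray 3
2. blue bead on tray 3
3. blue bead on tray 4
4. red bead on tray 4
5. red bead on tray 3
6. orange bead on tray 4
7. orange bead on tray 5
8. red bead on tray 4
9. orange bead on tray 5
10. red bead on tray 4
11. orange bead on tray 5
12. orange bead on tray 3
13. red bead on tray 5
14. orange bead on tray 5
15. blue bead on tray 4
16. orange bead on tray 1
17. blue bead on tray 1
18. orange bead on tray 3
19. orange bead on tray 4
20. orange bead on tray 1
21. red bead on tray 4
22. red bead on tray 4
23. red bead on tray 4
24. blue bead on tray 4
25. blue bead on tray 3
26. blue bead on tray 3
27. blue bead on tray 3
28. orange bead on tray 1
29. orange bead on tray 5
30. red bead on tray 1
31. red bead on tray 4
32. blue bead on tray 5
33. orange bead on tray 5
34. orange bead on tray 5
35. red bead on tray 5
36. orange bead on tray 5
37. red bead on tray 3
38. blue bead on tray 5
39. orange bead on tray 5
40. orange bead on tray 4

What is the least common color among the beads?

blue

Counts by color: orange 17, red 12, blue 11.
The minimum is 11, held uniquely by blue.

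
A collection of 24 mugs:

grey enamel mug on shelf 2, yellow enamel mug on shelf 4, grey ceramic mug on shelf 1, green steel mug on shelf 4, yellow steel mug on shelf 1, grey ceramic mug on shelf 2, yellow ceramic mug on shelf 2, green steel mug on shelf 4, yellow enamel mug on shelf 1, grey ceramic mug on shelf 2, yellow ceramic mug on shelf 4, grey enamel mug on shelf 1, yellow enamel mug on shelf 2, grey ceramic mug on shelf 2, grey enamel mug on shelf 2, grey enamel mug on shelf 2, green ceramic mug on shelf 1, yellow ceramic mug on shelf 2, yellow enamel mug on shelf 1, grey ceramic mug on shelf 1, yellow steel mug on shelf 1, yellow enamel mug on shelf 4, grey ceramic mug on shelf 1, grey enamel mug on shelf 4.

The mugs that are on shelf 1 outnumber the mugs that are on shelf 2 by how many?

0

mugs on shelf 1: 9.
mugs on shelf 2: 9.
9 − 9 = 0.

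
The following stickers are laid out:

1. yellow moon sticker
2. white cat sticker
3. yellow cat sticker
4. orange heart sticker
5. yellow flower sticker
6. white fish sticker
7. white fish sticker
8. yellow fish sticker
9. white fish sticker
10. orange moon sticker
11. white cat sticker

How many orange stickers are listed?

2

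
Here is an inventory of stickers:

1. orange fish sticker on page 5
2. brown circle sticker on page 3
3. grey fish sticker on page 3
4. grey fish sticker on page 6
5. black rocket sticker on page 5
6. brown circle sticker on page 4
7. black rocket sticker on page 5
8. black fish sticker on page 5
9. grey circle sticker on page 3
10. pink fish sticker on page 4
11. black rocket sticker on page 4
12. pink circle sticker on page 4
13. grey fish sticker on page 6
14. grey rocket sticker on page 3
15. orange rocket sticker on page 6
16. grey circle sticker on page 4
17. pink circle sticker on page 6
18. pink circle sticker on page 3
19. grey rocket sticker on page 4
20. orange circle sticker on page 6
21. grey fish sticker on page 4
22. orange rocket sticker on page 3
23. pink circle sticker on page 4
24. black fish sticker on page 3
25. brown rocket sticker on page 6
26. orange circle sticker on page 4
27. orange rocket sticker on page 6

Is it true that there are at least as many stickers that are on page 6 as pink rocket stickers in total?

stickers on page 6: 7.
pink rocket stickers: 0.
The claim requires 7 ≥ 0, which holds.

True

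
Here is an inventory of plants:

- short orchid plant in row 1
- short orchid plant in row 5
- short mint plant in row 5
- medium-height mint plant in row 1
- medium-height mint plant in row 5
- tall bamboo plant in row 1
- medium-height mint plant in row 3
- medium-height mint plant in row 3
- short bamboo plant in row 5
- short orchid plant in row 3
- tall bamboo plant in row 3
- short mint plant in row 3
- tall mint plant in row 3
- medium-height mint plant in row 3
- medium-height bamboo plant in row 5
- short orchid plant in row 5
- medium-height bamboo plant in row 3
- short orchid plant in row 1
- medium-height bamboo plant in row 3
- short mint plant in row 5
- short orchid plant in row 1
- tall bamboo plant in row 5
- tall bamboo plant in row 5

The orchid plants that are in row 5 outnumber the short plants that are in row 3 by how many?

0

orchid plants in row 5: 2.
short plants in row 3: 2.
2 − 2 = 0.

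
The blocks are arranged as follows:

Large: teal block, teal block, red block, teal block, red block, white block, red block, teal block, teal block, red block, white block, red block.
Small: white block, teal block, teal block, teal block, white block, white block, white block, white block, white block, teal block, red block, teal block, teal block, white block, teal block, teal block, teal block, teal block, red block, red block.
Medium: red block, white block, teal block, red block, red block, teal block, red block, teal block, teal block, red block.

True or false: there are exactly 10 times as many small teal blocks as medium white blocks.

|small teal blocks| = 10.
|medium white blocks| = 1.
The claim requires 10 = 10 × 1 = 10, which holds.

True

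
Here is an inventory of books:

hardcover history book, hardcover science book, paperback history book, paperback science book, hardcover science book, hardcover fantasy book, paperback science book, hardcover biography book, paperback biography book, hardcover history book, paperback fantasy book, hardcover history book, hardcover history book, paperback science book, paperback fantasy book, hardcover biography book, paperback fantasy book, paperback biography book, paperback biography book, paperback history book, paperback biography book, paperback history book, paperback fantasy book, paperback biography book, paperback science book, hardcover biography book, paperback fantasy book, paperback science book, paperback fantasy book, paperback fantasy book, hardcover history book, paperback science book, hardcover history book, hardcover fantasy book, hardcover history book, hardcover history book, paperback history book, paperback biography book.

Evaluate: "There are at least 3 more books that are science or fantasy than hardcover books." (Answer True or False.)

False

|books that are science or fantasy| = 17.
|hardcover books| = 15.
The claim requires 17 − 15 = 2 ≥ 3, which does not hold.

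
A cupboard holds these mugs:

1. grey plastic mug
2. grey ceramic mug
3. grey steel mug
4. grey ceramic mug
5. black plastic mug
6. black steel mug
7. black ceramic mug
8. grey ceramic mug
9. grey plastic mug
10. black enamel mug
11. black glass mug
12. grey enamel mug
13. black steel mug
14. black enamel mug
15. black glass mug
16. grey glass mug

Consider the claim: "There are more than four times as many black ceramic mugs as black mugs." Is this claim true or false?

black ceramic mugs: 1.
black mugs: 8.
The claim requires 1 > 4 × 8 = 32, which does not hold.

False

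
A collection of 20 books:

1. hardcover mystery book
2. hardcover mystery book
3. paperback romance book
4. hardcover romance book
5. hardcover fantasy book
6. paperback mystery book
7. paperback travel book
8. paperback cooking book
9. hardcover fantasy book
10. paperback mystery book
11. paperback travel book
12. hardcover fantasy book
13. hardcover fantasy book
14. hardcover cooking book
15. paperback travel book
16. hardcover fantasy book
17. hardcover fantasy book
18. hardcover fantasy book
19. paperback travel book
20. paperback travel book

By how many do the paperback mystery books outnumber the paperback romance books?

paperback mystery books: 2.
paperback romance books: 1.
2 − 1 = 1.

1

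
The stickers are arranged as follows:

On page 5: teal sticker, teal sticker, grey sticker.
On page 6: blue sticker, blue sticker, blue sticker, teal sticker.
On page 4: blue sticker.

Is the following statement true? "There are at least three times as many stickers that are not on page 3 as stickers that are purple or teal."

False

|stickers that are not on page 3| = 8.
|stickers that are purple or teal| = 3.
The claim requires 8 ≥ 3 × 3 = 9, which does not hold.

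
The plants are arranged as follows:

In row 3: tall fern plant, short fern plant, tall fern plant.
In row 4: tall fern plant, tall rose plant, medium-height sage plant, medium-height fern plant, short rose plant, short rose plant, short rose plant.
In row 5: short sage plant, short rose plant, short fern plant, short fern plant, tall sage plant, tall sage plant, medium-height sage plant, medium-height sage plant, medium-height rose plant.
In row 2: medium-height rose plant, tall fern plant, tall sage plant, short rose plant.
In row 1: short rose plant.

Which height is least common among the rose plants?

tall

Counts by height (restricted to rose plants): short 6, medium-height 2, tall 1.
The minimum is 1, held uniquely by tall.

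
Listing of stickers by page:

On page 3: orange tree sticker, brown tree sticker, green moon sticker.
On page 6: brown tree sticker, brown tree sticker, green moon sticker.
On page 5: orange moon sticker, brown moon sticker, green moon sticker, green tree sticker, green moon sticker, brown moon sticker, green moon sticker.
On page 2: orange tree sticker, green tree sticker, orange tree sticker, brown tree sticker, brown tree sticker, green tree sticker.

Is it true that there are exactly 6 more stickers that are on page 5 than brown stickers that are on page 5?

There are 7 stickers on page 5.
There are 2 brown stickers on page 5.
The claim requires 7 − 2 (= 5) to equal 6, which does not hold.

False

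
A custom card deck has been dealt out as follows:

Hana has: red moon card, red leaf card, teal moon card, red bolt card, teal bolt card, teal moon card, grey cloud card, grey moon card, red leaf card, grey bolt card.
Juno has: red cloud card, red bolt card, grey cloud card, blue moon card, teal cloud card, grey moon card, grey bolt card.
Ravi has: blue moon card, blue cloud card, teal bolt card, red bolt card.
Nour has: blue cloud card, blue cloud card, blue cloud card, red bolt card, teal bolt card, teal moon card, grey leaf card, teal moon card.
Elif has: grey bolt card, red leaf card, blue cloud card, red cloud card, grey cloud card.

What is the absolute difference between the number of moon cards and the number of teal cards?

1

moon cards: 9. teal cards: 8.
|9 − 8| = 9 − 8 = 1.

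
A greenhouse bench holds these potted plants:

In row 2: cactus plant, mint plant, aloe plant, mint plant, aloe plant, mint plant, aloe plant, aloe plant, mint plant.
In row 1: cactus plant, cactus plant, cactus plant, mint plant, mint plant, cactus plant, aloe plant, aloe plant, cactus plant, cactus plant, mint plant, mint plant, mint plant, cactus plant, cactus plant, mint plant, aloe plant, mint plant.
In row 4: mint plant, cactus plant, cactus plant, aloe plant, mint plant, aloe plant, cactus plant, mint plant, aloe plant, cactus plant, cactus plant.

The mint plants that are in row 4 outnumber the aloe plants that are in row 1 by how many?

mint plants in row 4: 3.
aloe plants in row 1: 3.
3 − 3 = 0.

0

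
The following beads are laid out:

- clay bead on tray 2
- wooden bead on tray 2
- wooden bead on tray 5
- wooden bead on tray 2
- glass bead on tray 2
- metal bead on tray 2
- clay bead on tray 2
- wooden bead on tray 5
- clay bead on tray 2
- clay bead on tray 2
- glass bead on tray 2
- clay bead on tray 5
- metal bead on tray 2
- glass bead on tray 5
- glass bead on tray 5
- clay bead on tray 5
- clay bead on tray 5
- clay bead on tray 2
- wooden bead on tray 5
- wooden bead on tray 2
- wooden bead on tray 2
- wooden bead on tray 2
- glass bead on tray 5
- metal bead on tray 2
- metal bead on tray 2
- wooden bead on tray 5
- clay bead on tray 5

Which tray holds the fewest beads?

tray 5

Counts by tray: tray 2→16, tray 5→11.
The minimum is 11, held uniquely by tray 5.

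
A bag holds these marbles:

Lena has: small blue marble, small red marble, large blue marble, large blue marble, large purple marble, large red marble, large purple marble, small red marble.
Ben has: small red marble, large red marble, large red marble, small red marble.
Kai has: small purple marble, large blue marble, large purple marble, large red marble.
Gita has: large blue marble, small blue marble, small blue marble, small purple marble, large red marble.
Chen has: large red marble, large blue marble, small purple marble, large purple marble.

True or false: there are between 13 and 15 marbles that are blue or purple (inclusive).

There are 15 marbles that are blue or purple.
The claim requires 13 ≤ 15 ≤ 15, which holds.

True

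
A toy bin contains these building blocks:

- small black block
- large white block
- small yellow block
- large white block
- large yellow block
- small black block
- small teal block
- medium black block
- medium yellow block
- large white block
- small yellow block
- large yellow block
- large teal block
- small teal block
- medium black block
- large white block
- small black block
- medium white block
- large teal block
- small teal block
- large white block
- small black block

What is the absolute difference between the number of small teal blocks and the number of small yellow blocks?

1

small teal blocks: 3. small yellow blocks: 2.
|3 − 2| = 3 − 2 = 1.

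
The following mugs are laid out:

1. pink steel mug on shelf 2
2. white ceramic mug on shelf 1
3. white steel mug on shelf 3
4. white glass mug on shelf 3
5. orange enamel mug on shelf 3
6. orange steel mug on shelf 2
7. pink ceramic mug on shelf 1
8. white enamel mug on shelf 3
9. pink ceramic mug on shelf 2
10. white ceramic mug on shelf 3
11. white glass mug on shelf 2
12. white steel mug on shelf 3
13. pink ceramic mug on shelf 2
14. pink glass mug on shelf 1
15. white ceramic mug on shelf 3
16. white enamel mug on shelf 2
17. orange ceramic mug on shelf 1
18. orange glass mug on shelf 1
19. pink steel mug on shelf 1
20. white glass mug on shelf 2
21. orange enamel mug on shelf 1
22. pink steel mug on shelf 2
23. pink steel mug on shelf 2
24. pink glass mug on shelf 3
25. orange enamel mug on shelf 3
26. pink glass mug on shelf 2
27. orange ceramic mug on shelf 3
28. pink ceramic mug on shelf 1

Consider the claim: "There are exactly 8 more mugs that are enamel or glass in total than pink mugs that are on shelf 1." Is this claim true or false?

There are 12 mugs that are enamel or glass.
There are 4 pink mugs on shelf 1.
The claim requires 12 − 4 (= 8) to equal 8, which holds.

True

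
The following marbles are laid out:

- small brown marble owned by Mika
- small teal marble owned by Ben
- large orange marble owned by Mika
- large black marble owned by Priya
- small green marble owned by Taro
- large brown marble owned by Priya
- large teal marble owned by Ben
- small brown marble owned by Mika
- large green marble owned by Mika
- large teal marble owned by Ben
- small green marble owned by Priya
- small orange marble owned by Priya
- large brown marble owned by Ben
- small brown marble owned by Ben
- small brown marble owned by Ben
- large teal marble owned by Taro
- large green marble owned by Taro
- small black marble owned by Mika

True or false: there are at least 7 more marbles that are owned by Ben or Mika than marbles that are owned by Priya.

|marbles owned by Ben or Mika| = 11.
|marbles owned by Priya| = 4.
The claim requires 11 − 4 = 7 ≥ 7, which holds.

True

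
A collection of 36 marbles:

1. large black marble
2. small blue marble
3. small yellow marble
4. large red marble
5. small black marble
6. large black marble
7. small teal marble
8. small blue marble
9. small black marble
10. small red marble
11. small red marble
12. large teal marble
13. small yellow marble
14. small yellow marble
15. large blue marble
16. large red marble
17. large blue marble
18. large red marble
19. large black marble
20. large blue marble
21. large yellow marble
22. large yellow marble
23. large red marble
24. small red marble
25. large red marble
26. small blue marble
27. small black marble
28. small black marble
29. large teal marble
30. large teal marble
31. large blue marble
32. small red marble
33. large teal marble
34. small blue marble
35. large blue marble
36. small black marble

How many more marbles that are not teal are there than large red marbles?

marbles that are not teal: 31.
large red marbles: 5.
31 − 5 = 26.

26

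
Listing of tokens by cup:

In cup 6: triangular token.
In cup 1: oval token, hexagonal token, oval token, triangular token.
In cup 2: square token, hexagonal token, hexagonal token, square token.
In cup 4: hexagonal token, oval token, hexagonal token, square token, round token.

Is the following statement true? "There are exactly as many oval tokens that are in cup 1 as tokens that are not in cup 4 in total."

False

oval tokens in cup 1: 2.
tokens that are not in cup 4: 9.
The claim requires 2 = 9, which does not hold.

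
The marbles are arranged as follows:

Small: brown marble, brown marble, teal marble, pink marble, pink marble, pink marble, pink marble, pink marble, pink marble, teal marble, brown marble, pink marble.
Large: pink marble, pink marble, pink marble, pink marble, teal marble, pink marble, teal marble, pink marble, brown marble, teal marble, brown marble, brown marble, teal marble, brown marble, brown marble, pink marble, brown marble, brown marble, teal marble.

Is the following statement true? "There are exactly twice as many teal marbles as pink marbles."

False

|teal marbles| = 7.
|pink marbles| = 14.
The claim requires 7 = 2 × 14 = 28, which does not hold.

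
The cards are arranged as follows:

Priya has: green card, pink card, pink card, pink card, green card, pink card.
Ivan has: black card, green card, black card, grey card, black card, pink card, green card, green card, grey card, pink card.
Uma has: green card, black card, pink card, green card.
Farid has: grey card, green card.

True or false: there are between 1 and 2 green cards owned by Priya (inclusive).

True

green cards owned by Priya: 2.
The claim requires 1 ≤ 2 ≤ 2, which holds.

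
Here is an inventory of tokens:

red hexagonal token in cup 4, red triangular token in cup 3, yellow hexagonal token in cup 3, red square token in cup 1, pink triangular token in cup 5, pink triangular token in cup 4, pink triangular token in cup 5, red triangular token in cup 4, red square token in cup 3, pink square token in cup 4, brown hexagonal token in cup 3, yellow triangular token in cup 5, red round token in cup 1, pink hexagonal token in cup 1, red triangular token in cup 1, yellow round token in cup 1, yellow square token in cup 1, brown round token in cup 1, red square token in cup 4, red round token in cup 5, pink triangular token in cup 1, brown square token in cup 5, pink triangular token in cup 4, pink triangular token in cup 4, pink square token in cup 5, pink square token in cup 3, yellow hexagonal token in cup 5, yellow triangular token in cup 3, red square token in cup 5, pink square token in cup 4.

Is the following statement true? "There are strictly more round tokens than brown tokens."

True

There are 4 round tokens.
There are 3 brown tokens.
The claim requires 4 > 3, which holds.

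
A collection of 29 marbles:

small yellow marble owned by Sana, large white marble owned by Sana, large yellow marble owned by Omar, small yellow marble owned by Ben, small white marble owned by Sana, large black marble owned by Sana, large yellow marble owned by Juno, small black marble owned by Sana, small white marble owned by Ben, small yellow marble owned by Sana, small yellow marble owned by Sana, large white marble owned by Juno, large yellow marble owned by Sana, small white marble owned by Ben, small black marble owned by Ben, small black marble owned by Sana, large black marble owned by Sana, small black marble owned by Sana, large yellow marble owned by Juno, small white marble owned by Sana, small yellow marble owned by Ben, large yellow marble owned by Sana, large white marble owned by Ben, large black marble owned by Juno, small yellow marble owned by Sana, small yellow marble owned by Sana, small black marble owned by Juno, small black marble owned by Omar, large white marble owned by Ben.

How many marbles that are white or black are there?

black: 9; white: 8; together 9 + 8 = 17.

17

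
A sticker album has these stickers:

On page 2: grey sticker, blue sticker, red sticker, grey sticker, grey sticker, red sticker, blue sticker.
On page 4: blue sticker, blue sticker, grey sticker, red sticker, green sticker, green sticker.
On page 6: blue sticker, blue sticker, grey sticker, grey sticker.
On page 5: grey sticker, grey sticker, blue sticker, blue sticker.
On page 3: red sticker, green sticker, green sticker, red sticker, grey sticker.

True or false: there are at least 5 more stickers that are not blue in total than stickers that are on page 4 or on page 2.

True

|stickers that are not blue| = 18.
|stickers on page 4 or on page 2| = 13.
The claim requires 18 − 13 = 5 ≥ 5, which holds.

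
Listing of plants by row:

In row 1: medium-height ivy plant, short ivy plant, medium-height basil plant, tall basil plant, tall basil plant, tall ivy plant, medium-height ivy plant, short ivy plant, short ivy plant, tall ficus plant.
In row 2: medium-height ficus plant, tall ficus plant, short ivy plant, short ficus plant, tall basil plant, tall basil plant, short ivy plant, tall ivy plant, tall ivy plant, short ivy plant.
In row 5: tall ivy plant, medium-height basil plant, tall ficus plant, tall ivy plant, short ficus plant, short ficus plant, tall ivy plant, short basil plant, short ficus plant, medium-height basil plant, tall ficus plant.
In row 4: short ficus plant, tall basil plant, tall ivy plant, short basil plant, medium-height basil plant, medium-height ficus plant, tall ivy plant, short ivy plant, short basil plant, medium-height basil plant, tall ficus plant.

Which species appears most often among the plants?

Counts by species: ivy 17, basil 13, ficus 12.
The maximum is 17, held uniquely by ivy.

ivy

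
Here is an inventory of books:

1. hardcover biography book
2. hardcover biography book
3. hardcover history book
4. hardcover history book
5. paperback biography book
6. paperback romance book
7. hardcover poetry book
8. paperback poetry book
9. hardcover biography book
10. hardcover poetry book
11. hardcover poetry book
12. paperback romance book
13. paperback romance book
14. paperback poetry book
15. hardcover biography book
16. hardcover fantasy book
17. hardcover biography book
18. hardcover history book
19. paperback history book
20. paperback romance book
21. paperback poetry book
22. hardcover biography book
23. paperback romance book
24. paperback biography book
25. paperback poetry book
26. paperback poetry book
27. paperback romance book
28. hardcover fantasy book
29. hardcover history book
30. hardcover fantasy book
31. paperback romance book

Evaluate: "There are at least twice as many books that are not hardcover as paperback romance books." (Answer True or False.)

books that are not hardcover: 15.
paperback romance books: 7.
The claim requires 15 ≥ 2 × 7 = 14, which holds.

True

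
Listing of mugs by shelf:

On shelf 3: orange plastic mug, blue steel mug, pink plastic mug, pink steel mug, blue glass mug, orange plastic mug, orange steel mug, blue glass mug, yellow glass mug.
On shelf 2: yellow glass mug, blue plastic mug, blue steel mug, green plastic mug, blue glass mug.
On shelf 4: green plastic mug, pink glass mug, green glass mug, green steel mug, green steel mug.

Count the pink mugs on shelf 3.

2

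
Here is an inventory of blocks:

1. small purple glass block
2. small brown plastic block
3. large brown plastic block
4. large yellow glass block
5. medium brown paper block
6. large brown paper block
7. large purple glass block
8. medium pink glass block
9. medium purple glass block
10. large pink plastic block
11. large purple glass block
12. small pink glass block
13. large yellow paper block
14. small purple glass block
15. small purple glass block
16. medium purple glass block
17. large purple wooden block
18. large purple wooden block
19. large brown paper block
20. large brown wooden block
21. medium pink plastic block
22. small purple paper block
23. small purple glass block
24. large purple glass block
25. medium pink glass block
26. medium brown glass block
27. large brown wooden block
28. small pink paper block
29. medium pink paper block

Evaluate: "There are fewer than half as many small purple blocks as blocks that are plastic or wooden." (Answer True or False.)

|small purple blocks| = 5.
|blocks that are plastic or wooden| = 8.
The claim requires 2 × 5 = 10 < 8, which does not hold.

False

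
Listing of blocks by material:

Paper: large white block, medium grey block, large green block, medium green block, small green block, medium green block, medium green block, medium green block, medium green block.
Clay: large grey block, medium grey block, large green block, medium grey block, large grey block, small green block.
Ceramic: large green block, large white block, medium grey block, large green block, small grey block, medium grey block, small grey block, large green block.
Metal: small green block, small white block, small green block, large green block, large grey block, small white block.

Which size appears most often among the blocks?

Counts by size: large 11, medium 10, small 8.
The maximum is 11, held uniquely by large.

large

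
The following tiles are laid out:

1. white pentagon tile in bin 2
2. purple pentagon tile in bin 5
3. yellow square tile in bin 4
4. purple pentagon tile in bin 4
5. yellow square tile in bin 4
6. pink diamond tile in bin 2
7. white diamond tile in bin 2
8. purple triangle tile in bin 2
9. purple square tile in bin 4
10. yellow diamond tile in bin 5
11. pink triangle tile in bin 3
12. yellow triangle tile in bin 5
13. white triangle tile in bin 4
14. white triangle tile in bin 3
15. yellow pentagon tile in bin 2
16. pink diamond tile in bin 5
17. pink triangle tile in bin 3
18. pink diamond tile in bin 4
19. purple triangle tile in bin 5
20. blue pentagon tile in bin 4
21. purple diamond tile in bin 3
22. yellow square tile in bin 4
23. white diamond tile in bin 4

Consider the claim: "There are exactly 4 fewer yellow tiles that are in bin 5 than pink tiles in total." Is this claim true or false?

There are 2 yellow tiles in bin 5.
There are 5 pink tiles.
The claim requires 5 − 2 (= 3) to equal 4, which does not hold.

False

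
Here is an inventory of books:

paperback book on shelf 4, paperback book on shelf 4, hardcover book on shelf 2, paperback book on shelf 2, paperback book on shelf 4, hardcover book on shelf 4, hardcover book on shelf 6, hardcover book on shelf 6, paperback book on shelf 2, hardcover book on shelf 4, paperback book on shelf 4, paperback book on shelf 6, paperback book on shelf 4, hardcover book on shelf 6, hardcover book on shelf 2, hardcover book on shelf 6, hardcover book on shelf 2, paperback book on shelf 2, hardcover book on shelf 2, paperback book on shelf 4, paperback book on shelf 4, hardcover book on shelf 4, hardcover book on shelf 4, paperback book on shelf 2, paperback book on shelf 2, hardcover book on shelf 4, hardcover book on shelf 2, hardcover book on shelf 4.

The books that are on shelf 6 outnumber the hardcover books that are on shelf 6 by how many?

1

books on shelf 6: 5.
hardcover books on shelf 6: 4.
5 − 4 = 1.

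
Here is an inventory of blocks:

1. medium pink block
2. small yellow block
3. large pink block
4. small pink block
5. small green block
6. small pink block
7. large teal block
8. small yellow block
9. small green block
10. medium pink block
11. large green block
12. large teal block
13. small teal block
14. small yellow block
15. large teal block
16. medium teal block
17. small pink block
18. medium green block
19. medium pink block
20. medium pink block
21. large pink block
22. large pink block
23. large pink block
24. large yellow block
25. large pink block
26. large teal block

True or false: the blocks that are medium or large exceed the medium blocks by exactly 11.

There are 17 blocks that are medium or large.
There are 6 medium blocks.
The claim requires 17 − 6 (= 11) to equal 11, which holds.

True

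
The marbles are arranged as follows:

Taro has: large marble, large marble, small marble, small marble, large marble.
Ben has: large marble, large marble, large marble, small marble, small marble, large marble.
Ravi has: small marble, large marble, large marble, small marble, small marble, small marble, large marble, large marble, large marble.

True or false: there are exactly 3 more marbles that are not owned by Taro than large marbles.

marbles that are not owned by Taro: 15.
large marbles: 12.
The claim requires 15 − 12 (= 3) to equal 3, which holds.

True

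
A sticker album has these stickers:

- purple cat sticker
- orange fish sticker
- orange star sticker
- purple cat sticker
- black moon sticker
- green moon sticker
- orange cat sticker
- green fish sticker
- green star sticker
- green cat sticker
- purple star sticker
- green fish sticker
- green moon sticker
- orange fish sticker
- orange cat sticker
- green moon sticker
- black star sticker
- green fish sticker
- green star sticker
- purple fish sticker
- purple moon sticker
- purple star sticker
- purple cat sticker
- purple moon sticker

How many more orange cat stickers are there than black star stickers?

1

orange cat stickers: 2.
black star stickers: 1.
2 − 1 = 1.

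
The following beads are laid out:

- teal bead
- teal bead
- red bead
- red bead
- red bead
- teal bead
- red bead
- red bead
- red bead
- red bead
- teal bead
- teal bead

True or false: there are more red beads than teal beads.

True

red beads: 7.
teal beads: 5.
The claim requires 7 > 5, which holds.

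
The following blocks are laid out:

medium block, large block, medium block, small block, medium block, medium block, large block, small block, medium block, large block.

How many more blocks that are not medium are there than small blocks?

blocks that are not medium: 5.
small blocks: 2.
5 − 2 = 3.

3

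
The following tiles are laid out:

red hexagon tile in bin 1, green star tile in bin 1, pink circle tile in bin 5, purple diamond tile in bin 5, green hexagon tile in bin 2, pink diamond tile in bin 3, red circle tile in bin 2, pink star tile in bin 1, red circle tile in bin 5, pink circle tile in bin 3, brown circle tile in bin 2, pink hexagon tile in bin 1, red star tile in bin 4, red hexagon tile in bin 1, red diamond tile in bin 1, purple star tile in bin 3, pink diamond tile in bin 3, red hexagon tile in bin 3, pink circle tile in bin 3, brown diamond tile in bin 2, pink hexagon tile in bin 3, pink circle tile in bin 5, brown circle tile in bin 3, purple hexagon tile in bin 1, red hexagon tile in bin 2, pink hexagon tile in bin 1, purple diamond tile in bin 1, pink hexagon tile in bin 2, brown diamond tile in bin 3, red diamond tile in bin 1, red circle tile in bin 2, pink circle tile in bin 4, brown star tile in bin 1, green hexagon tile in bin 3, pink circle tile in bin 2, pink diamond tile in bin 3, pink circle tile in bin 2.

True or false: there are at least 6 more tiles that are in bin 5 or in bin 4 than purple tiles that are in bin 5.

There are 6 tiles in bin 5 or in bin 4.
There is 1 purple tile in bin 5.
The claim requires 6 − 1 = 5 ≥ 6, which does not hold.

False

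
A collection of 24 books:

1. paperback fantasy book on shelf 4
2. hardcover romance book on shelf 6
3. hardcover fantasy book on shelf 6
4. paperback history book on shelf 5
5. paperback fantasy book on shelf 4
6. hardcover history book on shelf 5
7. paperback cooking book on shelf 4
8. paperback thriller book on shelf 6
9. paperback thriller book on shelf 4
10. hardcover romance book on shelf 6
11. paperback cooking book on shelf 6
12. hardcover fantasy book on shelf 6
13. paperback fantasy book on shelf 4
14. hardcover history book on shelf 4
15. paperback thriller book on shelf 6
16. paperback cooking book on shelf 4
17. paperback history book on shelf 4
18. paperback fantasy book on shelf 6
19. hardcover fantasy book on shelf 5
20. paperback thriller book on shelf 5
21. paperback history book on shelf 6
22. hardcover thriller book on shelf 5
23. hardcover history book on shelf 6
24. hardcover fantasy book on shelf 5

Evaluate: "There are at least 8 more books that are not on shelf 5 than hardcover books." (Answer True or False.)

True

|books that are not on shelf 5| = 18.
|hardcover books| = 10.
The claim requires 18 − 10 = 8 ≥ 8, which holds.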